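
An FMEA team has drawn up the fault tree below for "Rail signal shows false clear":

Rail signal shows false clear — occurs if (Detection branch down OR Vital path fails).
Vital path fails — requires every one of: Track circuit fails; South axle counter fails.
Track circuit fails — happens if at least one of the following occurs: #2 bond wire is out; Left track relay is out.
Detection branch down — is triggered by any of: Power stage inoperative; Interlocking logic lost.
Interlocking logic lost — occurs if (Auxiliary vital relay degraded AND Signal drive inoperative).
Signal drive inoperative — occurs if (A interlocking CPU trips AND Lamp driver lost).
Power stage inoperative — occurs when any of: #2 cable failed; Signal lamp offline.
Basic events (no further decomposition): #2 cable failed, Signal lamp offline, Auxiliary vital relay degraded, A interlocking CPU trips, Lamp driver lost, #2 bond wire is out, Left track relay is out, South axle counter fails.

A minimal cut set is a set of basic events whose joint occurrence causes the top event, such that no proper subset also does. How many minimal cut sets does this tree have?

Power stage inoperative [OR]: union of children's cut sets → 2 cut set(s).
Signal drive inoperative [AND]: one cut set from each child combined → 1 × 1 = 1 cut set(s).
Interlocking logic lost [AND]: one cut set from each child combined → 1 × 1 = 1 cut set(s).
Detection branch down [OR]: union of children's cut sets → 3 cut set(s).
Track circuit fails [OR]: union of children's cut sets → 2 cut set(s).
Vital path fails [AND]: one cut set from each child combined → 2 × 1 = 2 cut set(s).
Rail signal shows false clear [OR]: union of children's cut sets → 5 cut set(s).
Minimal cut sets: {#2 cable failed}; {Signal lamp offline}; {A interlocking CPU trips, Auxiliary vital relay degraded, Lamp driver lost}; {#2 bond wire is out, South axle counter fails}; {Left track relay is out, South axle counter fails}.

5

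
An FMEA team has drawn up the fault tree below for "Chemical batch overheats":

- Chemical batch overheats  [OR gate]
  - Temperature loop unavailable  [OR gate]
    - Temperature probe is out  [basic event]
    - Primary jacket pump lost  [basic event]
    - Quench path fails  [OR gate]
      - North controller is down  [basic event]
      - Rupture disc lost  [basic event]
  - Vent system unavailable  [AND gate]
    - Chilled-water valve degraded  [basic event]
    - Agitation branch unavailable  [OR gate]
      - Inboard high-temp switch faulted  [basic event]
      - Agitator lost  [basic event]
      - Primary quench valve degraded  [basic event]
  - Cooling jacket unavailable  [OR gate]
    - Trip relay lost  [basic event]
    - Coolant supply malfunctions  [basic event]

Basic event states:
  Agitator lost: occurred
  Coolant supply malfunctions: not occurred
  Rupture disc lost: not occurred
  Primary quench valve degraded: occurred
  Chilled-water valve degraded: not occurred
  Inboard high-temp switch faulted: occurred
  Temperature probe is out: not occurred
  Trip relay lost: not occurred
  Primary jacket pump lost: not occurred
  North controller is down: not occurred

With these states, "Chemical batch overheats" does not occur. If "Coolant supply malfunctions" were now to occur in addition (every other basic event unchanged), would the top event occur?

Yes

Counterfactual: set "Coolant supply malfunctions" to occurred.
Quench path fails [OR]: North controller is down=not, Rupture disc lost=not → no input occurs → does not occur.
Temperature loop unavailable [OR]: Temperature probe is out=not, Primary jacket pump lost=not, Quench path fails=not → no input occurs → does not occur.
Agitation branch unavailable [OR]: Inboard high-temp switch faulted=occurs, Agitator lost=occurs, Primary quench valve degraded=occurs → at least one input occurs → occurs.
Vent system unavailable [AND]: Chilled-water valve degraded=not, Agitation branch unavailable=occurs → not all inputs occur → does not occur.
Cooling jacket unavailable [OR]: Trip relay lost=not, Coolant supply malfunctions=occurs → at least one input occurs → occurs.
Chemical batch overheats [OR]: Temperature loop unavailable=not, Vent system unavailable=not, Cooling jacket unavailable=occurs → at least one input occurs → occurs.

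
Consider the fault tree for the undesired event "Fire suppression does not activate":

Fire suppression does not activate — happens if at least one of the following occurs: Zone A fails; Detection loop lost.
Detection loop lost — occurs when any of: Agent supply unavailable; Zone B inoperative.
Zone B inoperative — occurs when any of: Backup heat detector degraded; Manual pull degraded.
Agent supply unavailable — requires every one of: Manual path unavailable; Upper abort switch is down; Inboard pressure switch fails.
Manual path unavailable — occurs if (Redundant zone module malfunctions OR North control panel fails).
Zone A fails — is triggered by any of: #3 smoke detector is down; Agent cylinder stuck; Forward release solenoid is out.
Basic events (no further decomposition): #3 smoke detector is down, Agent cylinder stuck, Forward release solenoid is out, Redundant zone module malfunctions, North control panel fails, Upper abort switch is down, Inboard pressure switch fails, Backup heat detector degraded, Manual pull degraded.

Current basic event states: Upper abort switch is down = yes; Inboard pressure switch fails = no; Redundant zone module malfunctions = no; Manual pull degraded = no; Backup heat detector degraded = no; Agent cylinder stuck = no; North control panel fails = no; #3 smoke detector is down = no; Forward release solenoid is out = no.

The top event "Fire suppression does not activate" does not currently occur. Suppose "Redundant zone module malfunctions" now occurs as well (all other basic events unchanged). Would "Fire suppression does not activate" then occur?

No

Counterfactual: set "Redundant zone module malfunctions" to occurred.
Zone A fails [OR]: #3 smoke detector is down=not, Agent cylinder stuck=not, Forward release solenoid is out=not → no input occurs → does not occur.
Manual path unavailable [OR]: Redundant zone module malfunctions=occurs, North control panel fails=not → at least one input occurs → occurs.
Agent supply unavailable [AND]: Manual path unavailable=occurs, Upper abort switch is down=occurs, Inboard pressure switch fails=not → not all inputs occur → does not occur.
Zone B inoperative [OR]: Backup heat detector degraded=not, Manual pull degraded=not → no input occurs → does not occur.
Detection loop lost [OR]: Agent supply unavailable=not, Zone B inoperative=not → no input occurs → does not occur.
Fire suppression does not activate [OR]: Zone A fails=not, Detection loop lost=not → no input occurs → does not occur.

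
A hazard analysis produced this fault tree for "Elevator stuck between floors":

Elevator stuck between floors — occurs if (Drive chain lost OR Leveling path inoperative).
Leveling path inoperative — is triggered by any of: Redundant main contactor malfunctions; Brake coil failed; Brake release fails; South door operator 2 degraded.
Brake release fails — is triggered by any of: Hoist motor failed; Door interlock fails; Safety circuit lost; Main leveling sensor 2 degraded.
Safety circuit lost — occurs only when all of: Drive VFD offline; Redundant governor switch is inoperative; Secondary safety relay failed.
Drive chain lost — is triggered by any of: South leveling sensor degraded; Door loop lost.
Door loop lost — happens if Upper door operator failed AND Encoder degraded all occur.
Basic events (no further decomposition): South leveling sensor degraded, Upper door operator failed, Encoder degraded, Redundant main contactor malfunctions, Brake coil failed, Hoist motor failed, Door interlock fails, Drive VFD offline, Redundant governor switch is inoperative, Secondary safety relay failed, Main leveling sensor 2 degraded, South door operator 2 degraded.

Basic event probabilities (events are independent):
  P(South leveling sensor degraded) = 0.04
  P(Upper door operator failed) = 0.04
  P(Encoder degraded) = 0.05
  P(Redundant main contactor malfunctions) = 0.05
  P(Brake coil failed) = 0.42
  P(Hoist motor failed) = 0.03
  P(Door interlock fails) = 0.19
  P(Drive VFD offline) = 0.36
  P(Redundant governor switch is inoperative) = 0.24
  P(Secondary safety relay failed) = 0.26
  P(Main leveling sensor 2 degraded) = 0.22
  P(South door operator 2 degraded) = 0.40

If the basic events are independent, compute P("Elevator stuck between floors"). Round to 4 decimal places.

P(Door loop lost) [AND] = 0.04 × 0.05 = 0.002000
P(Drive chain lost) [OR] = 1 − (1−0.04) × (1−0.002000) = 0.041920
P(Safety circuit lost) [AND] = 0.36 × 0.24 × 0.26 = 0.022464
P(Brake release fails) [OR] = 1 − (1−0.03) × (1−0.19) × (1−0.022464) × (1−0.22) = 0.400921
P(Leveling path inoperative) [OR] = 1 − (1−0.05) × (1−0.42) × (1−0.400921) × (1−0.40) = 0.801944
P(Elevator stuck between floors) [OR] = 1 − (1−0.041920) × (1−0.801944) = 0.810247
Rounded to 4 decimal places: P(Elevator stuck between floors) ≈ 0.8102.

0.8102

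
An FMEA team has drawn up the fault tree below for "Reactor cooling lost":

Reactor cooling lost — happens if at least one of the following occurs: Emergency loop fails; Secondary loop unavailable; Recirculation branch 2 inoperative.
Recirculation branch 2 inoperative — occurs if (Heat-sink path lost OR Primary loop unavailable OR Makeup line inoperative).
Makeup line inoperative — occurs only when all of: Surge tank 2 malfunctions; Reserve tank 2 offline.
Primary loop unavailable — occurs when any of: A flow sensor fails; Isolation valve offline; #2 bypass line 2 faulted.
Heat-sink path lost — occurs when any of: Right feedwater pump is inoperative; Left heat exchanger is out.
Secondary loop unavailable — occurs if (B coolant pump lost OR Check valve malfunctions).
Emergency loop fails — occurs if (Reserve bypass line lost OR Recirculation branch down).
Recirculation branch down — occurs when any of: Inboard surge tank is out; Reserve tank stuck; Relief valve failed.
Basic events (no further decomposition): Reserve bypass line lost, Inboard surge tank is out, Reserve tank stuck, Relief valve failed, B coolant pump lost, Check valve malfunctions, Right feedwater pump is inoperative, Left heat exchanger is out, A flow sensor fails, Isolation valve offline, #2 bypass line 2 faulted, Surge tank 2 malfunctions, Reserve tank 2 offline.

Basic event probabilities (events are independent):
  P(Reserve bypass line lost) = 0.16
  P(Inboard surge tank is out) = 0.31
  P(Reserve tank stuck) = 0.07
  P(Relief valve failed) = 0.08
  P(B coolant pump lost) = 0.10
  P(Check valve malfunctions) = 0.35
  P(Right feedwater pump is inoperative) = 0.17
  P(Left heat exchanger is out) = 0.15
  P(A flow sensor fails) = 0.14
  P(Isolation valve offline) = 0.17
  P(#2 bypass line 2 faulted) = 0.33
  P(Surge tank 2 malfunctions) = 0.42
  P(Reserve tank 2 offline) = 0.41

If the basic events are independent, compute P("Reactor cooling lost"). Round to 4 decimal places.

0.9190

P(Recirculation branch down) [OR] = 1 − (1−0.31) × (1−0.07) × (1−0.08) = 0.409636
P(Emergency loop fails) [OR] = 1 − (1−0.16) × (1−0.409636) = 0.504094
P(Secondary loop unavailable) [OR] = 1 − (1−0.10) × (1−0.35) = 0.415000
P(Heat-sink path lost) [OR] = 1 − (1−0.17) × (1−0.15) = 0.294500
P(Primary loop unavailable) [OR] = 1 − (1−0.14) × (1−0.17) × (1−0.33) = 0.521754
P(Makeup line inoperative) [AND] = 0.42 × 0.41 = 0.172200
P(Recirculation branch 2 inoperative) [OR] = 1 − (1−0.294500) × (1−0.521754) × (1−0.172200) = 0.720698
P(Reactor cooling lost) [OR] = 1 − (1−0.504094) × (1−0.415000) × (1−0.720698) = 0.918973
Rounded to 4 decimal places: P(Reactor cooling lost) ≈ 0.9190.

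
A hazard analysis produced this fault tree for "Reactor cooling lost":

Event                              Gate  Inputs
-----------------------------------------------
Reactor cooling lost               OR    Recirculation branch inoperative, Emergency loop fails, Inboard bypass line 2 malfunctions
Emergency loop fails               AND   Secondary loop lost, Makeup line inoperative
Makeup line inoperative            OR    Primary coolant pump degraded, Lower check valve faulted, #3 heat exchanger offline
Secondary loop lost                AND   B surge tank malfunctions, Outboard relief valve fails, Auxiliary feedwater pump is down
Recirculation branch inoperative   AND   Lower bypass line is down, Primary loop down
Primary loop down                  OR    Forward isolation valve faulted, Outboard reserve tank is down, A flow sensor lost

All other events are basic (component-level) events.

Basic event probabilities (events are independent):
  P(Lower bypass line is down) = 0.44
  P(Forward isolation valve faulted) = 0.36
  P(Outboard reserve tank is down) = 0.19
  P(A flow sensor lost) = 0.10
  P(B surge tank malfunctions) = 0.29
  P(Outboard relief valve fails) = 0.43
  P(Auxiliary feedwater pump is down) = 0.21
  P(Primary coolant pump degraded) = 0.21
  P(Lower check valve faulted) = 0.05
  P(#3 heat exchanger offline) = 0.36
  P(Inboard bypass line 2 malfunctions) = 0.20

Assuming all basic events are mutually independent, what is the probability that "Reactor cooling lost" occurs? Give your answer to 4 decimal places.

0.3961

P(Primary loop down) [OR] = 1 − (1−0.36) × (1−0.19) × (1−0.10) = 0.533440
P(Recirculation branch inoperative) [AND] = 0.44 × 0.533440 = 0.234714
P(Secondary loop lost) [AND] = 0.29 × 0.43 × 0.21 = 0.026187
P(Makeup line inoperative) [OR] = 1 − (1−0.21) × (1−0.05) × (1−0.36) = 0.519680
P(Emergency loop fails) [AND] = 0.026187 × 0.519680 = 0.013609
P(Reactor cooling lost) [OR] = 1 − (1−0.234714) × (1−0.013609) × (1−0.20) = 0.396103
Rounded to 4 decimal places: P(Reactor cooling lost) ≈ 0.3961.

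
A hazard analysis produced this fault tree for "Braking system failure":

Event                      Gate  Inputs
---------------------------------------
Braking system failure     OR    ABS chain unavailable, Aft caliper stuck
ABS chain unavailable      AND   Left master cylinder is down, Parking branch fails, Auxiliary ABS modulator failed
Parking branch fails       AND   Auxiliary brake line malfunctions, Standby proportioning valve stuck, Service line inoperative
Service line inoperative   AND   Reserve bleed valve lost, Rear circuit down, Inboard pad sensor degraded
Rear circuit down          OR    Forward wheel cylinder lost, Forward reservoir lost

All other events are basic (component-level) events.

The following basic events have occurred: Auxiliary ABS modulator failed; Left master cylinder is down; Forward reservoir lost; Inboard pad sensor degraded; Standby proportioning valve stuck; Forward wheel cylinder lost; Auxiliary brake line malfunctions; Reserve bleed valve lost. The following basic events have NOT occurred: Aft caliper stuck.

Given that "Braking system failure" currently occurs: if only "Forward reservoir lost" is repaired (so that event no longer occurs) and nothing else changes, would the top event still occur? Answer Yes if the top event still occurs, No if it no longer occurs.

Yes

Counterfactual: set "Forward reservoir lost" to not occurred.
Rear circuit down [OR]: Forward wheel cylinder lost=occurs, Forward reservoir lost=not → at least one input occurs → occurs.
Service line inoperative [AND]: Reserve bleed valve lost=occurs, Rear circuit down=occurs, Inboard pad sensor degraded=occurs → all inputs occur → occurs.
Parking branch fails [AND]: Auxiliary brake line malfunctions=occurs, Standby proportioning valve stuck=occurs, Service line inoperative=occurs → all inputs occur → occurs.
ABS chain unavailable [AND]: Left master cylinder is down=occurs, Parking branch fails=occurs, Auxiliary ABS modulator failed=occurs → all inputs occur → occurs.
Braking system failure [OR]: ABS chain unavailable=occurs, Aft caliper stuck=not → at least one input occurs → occurs.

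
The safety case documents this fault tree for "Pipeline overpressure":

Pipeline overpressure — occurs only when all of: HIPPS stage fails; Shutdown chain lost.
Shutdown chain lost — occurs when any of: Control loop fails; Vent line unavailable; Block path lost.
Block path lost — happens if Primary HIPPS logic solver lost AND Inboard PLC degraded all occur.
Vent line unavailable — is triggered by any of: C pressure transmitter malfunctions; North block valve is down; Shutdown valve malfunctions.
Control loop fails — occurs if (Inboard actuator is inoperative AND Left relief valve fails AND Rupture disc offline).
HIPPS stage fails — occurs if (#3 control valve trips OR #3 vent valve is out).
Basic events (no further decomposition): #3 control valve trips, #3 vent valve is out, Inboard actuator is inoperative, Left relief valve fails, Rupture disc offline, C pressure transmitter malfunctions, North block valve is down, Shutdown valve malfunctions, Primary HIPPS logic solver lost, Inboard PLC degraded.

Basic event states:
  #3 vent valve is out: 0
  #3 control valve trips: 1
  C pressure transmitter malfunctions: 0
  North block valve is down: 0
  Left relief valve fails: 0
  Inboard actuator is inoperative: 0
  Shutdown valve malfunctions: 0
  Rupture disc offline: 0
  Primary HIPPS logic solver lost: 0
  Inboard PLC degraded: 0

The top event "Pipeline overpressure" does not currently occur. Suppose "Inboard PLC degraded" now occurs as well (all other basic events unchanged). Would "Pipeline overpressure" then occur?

Counterfactual: set "Inboard PLC degraded" to occurred.
HIPPS stage fails [OR]: #3 control valve trips=occurs, #3 vent valve is out=not → at least one input occurs → occurs.
Control loop fails [AND]: Inboard actuator is inoperative=not, Left relief valve fails=not, Rupture disc offline=not → not all inputs occur → does not occur.
Vent line unavailable [OR]: C pressure transmitter malfunctions=not, North block valve is down=not, Shutdown valve malfunctions=not → no input occurs → does not occur.
Block path lost [AND]: Primary HIPPS logic solver lost=not, Inboard PLC degraded=occurs → not all inputs occur → does not occur.
Shutdown chain lost [OR]: Control loop fails=not, Vent line unavailable=not, Block path lost=not → no input occurs → does not occur.
Pipeline overpressure [AND]: HIPPS stage fails=occurs, Shutdown chain lost=not → not all inputs occur → does not occur.

No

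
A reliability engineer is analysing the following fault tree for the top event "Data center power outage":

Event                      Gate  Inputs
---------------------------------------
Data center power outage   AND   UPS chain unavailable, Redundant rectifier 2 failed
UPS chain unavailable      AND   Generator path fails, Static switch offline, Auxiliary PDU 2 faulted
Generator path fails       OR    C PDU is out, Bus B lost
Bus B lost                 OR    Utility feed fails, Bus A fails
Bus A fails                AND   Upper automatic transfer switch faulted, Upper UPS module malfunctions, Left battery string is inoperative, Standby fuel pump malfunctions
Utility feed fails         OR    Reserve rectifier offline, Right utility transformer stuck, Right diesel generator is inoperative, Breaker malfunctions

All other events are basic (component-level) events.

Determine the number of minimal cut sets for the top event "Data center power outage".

6

Utility feed fails [OR]: union of children's cut sets → 4 cut set(s).
Bus A fails [AND]: one cut set from each child combined → 1 × 1 × 1 × 1 = 1 cut set(s).
Bus B lost [OR]: union of children's cut sets → 5 cut set(s).
Generator path fails [OR]: union of children's cut sets → 6 cut set(s).
UPS chain unavailable [AND]: one cut set from each child combined → 6 × 1 × 1 = 6 cut set(s).
Data center power outage [AND]: one cut set from each child combined → 6 × 1 = 6 cut set(s).
Minimal cut sets: {Auxiliary PDU 2 faulted, C PDU is out, Redundant rectifier 2 failed, Static switch offline}; {Auxiliary PDU 2 faulted, Redundant rectifier 2 failed, Reserve rectifier offline, Static switch offline}; {Auxiliary PDU 2 faulted, Redundant rectifier 2 failed, Right utility transformer stuck, Static switch offline}; {Auxiliary PDU 2 faulted, Redundant rectifier 2 failed, Right diesel generator is inoperative, Static switch offline}; {Auxiliary PDU 2 faulted, Breaker malfunctions, Redundant rectifier 2 failed, Static switch offline}; {Auxiliary PDU 2 faulted, Left battery string is inoperative, Redundant rectifier 2 failed, Standby fuel pump malfunctions, Static switch offline, Upper UPS module malfunctions, Upper automatic transfer switch faulted}.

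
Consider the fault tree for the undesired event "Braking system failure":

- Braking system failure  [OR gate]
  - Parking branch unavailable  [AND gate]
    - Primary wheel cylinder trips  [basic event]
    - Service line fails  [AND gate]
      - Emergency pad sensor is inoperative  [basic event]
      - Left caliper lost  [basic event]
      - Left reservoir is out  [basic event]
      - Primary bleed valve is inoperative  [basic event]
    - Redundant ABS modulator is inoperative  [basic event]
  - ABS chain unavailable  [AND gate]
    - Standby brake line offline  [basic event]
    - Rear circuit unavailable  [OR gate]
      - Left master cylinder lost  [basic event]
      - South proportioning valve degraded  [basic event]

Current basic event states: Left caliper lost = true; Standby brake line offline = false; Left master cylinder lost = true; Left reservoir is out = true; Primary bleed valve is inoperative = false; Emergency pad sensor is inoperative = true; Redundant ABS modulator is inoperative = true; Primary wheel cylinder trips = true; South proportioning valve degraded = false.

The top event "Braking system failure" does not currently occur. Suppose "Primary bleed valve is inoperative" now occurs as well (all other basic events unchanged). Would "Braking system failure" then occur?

Counterfactual: set "Primary bleed valve is inoperative" to occurred.
Service line fails [AND]: Emergency pad sensor is inoperative=occurs, Left caliper lost=occurs, Left reservoir is out=occurs, Primary bleed valve is inoperative=occurs → all inputs occur → occurs.
Parking branch unavailable [AND]: Primary wheel cylinder trips=occurs, Service line fails=occurs, Redundant ABS modulator is inoperative=occurs → all inputs occur → occurs.
Rear circuit unavailable [OR]: Left master cylinder lost=occurs, South proportioning valve degraded=not → at least one input occurs → occurs.
ABS chain unavailable [AND]: Standby brake line offline=not, Rear circuit unavailable=occurs → not all inputs occur → does not occur.
Braking system failure [OR]: Parking branch unavailable=occurs, ABS chain unavailable=not → at least one input occurs → occurs.

Yes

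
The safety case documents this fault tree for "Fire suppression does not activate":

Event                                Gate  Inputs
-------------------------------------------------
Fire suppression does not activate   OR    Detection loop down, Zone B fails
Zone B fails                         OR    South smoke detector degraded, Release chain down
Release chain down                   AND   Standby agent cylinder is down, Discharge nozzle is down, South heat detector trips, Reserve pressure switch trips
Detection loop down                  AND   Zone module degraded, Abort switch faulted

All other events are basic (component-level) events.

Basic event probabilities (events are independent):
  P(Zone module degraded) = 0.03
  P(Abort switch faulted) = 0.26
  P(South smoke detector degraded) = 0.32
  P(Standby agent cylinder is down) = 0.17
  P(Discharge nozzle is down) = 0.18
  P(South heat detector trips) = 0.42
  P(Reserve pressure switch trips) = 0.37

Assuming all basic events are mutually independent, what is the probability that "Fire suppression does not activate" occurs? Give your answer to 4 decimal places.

0.3285

P(Detection loop down) [AND] = 0.03 × 0.26 = 0.007800
P(Release chain down) [AND] = 0.17 × 0.18 × 0.42 × 0.37 = 0.004755
P(Zone B fails) [OR] = 1 − (1−0.32) × (1−0.004755) = 0.323233
P(Fire suppression does not activate) [OR] = 1 − (1−0.007800) × (1−0.323233) = 0.328512
Rounded to 4 decimal places: P(Fire suppression does not activate) ≈ 0.3285.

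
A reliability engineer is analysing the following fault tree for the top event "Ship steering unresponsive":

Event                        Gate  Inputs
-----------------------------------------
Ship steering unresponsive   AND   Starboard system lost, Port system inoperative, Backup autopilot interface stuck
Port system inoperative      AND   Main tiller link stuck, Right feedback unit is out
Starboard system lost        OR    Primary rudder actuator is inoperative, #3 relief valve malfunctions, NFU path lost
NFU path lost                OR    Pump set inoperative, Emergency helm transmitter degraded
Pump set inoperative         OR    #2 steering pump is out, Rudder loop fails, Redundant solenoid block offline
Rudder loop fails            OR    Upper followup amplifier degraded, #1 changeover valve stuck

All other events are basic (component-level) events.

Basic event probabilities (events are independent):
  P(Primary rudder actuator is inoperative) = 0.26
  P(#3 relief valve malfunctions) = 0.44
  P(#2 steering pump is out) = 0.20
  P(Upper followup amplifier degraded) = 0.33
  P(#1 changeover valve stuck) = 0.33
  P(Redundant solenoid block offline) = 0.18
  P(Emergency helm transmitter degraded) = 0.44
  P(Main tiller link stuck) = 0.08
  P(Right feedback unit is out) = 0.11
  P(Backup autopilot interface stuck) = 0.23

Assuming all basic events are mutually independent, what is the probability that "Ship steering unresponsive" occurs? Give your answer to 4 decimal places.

0.0019

P(Rudder loop fails) [OR] = 1 − (1−0.33) × (1−0.33) = 0.551100
P(Pump set inoperative) [OR] = 1 − (1−0.20) × (1−0.551100) × (1−0.18) = 0.705522
P(NFU path lost) [OR] = 1 − (1−0.705522) × (1−0.44) = 0.835092
P(Starboard system lost) [OR] = 1 − (1−0.26) × (1−0.44) × (1−0.835092) = 0.931662
P(Port system inoperative) [AND] = 0.08 × 0.11 = 0.008800
P(Ship steering unresponsive) [AND] = 0.931662 × 0.008800 × 0.23 = 0.001886
Rounded to 4 decimal places: P(Ship steering unresponsive) ≈ 0.0019.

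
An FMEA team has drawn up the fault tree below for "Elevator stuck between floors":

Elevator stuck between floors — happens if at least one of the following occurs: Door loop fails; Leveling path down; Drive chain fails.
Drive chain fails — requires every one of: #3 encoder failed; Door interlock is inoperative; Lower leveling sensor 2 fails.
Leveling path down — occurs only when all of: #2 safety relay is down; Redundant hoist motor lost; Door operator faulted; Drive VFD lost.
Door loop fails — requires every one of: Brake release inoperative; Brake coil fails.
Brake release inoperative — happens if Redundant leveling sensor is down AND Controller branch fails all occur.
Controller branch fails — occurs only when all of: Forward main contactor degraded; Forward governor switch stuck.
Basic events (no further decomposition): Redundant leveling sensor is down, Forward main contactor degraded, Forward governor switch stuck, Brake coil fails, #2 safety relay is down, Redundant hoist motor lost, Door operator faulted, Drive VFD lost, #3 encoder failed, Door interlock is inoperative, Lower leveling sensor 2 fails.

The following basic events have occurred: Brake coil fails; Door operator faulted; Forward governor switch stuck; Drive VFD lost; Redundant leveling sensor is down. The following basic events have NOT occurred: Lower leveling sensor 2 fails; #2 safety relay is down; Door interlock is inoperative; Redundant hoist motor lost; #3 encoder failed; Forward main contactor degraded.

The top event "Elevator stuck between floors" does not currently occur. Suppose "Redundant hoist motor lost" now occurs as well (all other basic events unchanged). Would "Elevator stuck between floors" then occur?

No

Counterfactual: set "Redundant hoist motor lost" to occurred.
Controller branch fails [AND]: Forward main contactor degraded=not, Forward governor switch stuck=occurs → not all inputs occur → does not occur.
Brake release inoperative [AND]: Redundant leveling sensor is down=occurs, Controller branch fails=not → not all inputs occur → does not occur.
Door loop fails [AND]: Brake release inoperative=not, Brake coil fails=occurs → not all inputs occur → does not occur.
Leveling path down [AND]: #2 safety relay is down=not, Redundant hoist motor lost=occurs, Door operator faulted=occurs, Drive VFD lost=occurs → not all inputs occur → does not occur.
Drive chain fails [AND]: #3 encoder failed=not, Door interlock is inoperative=not, Lower leveling sensor 2 fails=not → not all inputs occur → does not occur.
Elevator stuck between floors [OR]: Door loop fails=not, Leveling path down=not, Drive chain fails=not → no input occurs → does not occur.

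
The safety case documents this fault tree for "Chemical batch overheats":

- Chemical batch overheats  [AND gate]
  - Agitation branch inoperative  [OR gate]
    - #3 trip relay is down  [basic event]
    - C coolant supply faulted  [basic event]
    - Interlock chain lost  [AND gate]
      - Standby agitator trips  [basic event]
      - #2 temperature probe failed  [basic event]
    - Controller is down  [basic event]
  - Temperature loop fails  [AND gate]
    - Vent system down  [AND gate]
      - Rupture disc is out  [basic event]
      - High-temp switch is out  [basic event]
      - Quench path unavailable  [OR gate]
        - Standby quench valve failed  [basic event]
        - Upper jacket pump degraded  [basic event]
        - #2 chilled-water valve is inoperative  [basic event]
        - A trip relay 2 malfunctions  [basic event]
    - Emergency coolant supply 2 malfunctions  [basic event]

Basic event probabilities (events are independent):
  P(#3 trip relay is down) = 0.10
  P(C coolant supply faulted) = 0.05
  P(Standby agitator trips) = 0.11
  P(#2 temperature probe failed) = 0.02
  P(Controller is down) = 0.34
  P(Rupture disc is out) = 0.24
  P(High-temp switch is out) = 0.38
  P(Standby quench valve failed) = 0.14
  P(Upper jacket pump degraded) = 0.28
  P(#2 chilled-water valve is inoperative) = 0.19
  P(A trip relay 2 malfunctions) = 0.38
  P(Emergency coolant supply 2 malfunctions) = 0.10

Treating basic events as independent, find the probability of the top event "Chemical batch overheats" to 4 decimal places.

P(Interlock chain lost) [AND] = 0.11 × 0.02 = 0.002200
P(Agitation branch inoperative) [OR] = 1 − (1−0.10) × (1−0.05) × (1−0.002200) × (1−0.34) = 0.436941
P(Quench path unavailable) [OR] = 1 − (1−0.14) × (1−0.28) × (1−0.19) × (1−0.38) = 0.689038
P(Vent system down) [AND] = 0.24 × 0.38 × 0.689038 = 0.062840
P(Temperature loop fails) [AND] = 0.062840 × 0.10 = 0.006284
P(Chemical batch overheats) [AND] = 0.436941 × 0.006284 = 0.002746
Rounded to 4 decimal places: P(Chemical batch overheats) ≈ 0.0027.

0.0027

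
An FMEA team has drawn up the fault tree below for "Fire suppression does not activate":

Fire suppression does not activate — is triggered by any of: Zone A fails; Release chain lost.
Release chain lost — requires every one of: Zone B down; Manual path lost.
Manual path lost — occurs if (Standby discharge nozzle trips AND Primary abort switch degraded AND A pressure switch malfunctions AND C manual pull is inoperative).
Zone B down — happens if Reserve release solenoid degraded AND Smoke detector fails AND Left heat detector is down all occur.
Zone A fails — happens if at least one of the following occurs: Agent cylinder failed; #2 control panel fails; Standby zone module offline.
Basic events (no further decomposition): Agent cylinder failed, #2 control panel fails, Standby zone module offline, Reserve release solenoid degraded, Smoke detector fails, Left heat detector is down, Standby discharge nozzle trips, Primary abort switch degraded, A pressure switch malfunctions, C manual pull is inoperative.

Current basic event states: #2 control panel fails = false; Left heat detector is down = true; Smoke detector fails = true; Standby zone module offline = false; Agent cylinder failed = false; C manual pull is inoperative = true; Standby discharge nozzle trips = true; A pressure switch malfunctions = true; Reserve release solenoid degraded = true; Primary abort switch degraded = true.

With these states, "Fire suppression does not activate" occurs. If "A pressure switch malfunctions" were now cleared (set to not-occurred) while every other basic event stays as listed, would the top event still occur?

No

Counterfactual: set "A pressure switch malfunctions" to not occurred.
Zone A fails [OR]: Agent cylinder failed=not, #2 control panel fails=not, Standby zone module offline=not → no input occurs → does not occur.
Zone B down [AND]: Reserve release solenoid degraded=occurs, Smoke detector fails=occurs, Left heat detector is down=occurs → all inputs occur → occurs.
Manual path lost [AND]: Standby discharge nozzle trips=occurs, Primary abort switch degraded=occurs, A pressure switch malfunctions=not, C manual pull is inoperative=occurs → not all inputs occur → does not occur.
Release chain lost [AND]: Zone B down=occurs, Manual path lost=not → not all inputs occur → does not occur.
Fire suppression does not activate [OR]: Zone A fails=not, Release chain lost=not → no input occurs → does not occur.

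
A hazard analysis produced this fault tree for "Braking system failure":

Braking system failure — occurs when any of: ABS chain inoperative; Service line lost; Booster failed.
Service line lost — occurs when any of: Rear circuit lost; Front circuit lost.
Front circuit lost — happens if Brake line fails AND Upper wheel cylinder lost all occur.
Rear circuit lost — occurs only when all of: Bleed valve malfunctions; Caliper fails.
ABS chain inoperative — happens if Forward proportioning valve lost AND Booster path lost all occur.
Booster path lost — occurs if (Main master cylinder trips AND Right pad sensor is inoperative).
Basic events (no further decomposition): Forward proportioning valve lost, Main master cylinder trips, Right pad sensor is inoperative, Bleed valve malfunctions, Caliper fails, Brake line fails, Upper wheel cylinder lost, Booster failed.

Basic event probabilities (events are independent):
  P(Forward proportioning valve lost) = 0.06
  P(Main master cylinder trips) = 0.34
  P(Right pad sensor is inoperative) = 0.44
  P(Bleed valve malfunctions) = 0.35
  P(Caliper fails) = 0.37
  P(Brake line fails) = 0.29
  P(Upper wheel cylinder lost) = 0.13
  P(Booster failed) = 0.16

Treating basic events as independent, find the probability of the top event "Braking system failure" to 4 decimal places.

P(Booster path lost) [AND] = 0.34 × 0.44 = 0.149600
P(ABS chain inoperative) [AND] = 0.06 × 0.149600 = 0.008976
P(Rear circuit lost) [AND] = 0.35 × 0.37 = 0.129500
P(Front circuit lost) [AND] = 0.29 × 0.13 = 0.037700
P(Service line lost) [OR] = 1 − (1−0.129500) × (1−0.037700) = 0.162318
P(Braking system failure) [OR] = 1 − (1−0.008976) × (1−0.162318) × (1−0.16) = 0.302663
Rounded to 4 decimal places: P(Braking system failure) ≈ 0.3027.

0.3027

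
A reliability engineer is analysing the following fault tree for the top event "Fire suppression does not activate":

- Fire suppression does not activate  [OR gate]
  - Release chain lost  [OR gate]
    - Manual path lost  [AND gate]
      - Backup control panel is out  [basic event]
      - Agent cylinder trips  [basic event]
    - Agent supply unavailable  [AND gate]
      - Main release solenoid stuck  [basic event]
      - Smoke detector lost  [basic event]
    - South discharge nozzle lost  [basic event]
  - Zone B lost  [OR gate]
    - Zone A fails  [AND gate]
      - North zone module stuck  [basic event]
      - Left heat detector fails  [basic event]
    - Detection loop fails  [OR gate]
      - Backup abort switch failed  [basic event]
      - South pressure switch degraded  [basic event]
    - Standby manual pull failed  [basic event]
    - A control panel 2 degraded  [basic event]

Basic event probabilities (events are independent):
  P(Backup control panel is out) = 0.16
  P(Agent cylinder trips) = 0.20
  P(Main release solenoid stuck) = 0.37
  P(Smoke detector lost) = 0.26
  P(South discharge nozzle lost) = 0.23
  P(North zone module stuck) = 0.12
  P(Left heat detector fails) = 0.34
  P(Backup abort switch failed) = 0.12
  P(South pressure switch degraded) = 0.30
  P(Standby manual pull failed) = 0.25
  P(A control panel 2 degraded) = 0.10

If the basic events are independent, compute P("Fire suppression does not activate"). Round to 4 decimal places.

P(Manual path lost) [AND] = 0.16 × 0.20 = 0.032000
P(Agent supply unavailable) [AND] = 0.37 × 0.26 = 0.096200
P(Release chain lost) [OR] = 1 − (1−0.032000) × (1−0.096200) × (1−0.23) = 0.326344
P(Zone A fails) [AND] = 0.12 × 0.34 = 0.040800
P(Detection loop fails) [OR] = 1 − (1−0.12) × (1−0.30) = 0.384000
P(Zone B lost) [OR] = 1 − (1−0.040800) × (1−0.384000) × (1−0.25) × (1−0.10) = 0.601165
P(Fire suppression does not activate) [OR] = 1 − (1−0.326344) × (1−0.601165) = 0.731322
Rounded to 4 decimal places: P(Fire suppression does not activate) ≈ 0.7313.

0.7313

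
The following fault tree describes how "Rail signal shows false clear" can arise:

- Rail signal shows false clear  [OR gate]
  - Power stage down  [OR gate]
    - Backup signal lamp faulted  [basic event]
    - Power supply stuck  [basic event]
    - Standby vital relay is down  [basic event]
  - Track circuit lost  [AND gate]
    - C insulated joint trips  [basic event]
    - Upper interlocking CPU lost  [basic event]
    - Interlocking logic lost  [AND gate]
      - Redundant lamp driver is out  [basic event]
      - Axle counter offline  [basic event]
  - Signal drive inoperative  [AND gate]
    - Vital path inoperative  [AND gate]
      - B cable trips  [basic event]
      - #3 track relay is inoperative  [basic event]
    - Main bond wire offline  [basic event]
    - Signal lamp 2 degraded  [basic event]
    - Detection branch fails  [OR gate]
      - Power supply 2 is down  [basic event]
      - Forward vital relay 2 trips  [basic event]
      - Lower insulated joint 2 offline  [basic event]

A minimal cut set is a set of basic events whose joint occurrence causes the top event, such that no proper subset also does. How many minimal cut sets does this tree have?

7

Power stage down [OR]: union of children's cut sets → 3 cut set(s).
Interlocking logic lost [AND]: one cut set from each child combined → 1 × 1 = 1 cut set(s).
Track circuit lost [AND]: one cut set from each child combined → 1 × 1 × 1 = 1 cut set(s).
Vital path inoperative [AND]: one cut set from each child combined → 1 × 1 = 1 cut set(s).
Detection branch fails [OR]: union of children's cut sets → 3 cut set(s).
Signal drive inoperative [AND]: one cut set from each child combined → 1 × 1 × 1 × 3 = 3 cut set(s).
Rail signal shows false clear [OR]: union of children's cut sets → 7 cut set(s).
Minimal cut sets: {Backup signal lamp faulted}; {Power supply stuck}; {Standby vital relay is down}; {Axle counter offline, C insulated joint trips, Redundant lamp driver is out, Upper interlocking CPU lost}; {#3 track relay is inoperative, B cable trips, Main bond wire offline, Power supply 2 is down, Signal lamp 2 degraded}; {#3 track relay is inoperative, B cable trips, Forward vital relay 2 trips, Main bond wire offline, Signal lamp 2 degraded}; {#3 track relay is inoperative, B cable trips, Lower insulated joint 2 offline, Main bond wire offline, Signal lamp 2 degraded}.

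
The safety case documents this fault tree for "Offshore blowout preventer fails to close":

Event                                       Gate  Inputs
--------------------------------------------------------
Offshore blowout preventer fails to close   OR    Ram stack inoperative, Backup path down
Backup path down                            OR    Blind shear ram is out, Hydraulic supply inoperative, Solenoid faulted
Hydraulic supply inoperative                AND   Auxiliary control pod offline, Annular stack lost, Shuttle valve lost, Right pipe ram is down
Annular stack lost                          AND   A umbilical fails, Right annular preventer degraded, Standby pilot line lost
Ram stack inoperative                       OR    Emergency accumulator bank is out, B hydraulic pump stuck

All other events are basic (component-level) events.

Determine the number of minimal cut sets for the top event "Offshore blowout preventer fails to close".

Ram stack inoperative [OR]: union of children's cut sets → 2 cut set(s).
Annular stack lost [AND]: one cut set from each child combined → 1 × 1 × 1 = 1 cut set(s).
Hydraulic supply inoperative [AND]: one cut set from each child combined → 1 × 1 × 1 × 1 = 1 cut set(s).
Backup path down [OR]: union of children's cut sets → 3 cut set(s).
Offshore blowout preventer fails to close [OR]: union of children's cut sets → 5 cut set(s).
Minimal cut sets: {Emergency accumulator bank is out}; {B hydraulic pump stuck}; {Blind shear ram is out}; {A umbilical fails, Auxiliary control pod offline, Right annular preventer degraded, Right pipe ram is down, Shuttle valve lost, Standby pilot line lost}; {Solenoid faulted}.

5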